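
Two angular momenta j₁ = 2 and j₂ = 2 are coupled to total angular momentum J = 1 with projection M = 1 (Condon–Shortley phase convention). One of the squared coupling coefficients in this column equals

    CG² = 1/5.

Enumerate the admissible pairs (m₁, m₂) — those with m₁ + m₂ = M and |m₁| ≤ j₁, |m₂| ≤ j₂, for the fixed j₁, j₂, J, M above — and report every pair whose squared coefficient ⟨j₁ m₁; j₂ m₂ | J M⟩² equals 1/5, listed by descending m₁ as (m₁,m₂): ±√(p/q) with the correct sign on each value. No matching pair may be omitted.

(2,-1): +√(1/5); (-1,2): −√(1/5)

Admissible pairs with m₁+m₂ = M = 1: (-1,2), (0,1), (1,0), (2,-1)
  (m₁,m₂)=(2,-1): CG² = 1/5, CG = +√(1/5)   ← matches the target
  (m₁,m₂)=(1,0): CG² = 3/10, CG = −√(3/10)
  (m₁,m₂)=(0,1): CG² = 3/10, CG = +√(3/10)
  (m₁,m₂)=(-1,2): CG² = 1/5, CG = −√(1/5)   ← matches the target
Pairs with CG² = 1/5: (2,-1): +√(1/5); (-1,2): −√(1/5)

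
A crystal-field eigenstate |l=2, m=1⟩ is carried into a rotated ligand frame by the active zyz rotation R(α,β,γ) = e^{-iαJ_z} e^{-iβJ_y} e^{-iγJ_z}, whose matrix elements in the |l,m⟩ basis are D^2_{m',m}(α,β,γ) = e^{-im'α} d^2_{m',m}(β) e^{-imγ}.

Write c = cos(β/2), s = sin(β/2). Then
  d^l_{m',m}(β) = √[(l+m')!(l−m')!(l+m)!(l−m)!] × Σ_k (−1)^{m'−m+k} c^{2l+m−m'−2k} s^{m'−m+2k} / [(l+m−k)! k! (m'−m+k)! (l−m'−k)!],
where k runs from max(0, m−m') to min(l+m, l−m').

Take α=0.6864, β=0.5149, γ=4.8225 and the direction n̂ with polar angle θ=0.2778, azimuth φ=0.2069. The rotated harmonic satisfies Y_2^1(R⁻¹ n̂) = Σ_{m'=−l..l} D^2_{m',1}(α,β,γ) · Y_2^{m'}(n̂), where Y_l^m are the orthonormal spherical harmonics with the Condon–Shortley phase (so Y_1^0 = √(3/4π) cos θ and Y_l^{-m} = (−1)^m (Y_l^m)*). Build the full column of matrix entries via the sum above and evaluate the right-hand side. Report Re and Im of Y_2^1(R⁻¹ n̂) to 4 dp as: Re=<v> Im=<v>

Re=-0.0717 Im=0.2026

Need the full column D^2_{m',1} for m'=−2..2 at α=0.6864, β=0.5149, γ=4.8225.
cos(β/2)=0.967042, sin(β/2)=0.254615
d^2_{-2,1}: single k=3 term ⇒ +0.031925;  D = -0.030422+0.009681i
d^2_{-1,1}: k∈[2..3] ⇒ +0.181879 -0.004203 = +0.177676;  D = -0.096818+0.148980i
d^2_{0,1}: k∈[1..2] ⇒ +0.564023 -0.039100 = +0.524923;  D = +0.057683+0.521744i
d^2_{1,1}: k∈[0..1] ⇒ +0.874545 -0.181879 = +0.692666;  D = +0.495202+0.484316i
d^2_{2,1}: single k=0 term ⇒ -0.460523;  D = -0.458746-0.040421i
Y_2^{m'}(θ=0.2778,φ=0.2069) and Σ D·Y over m':
  (-0.0304+0.0097i)·(+0.0266-0.0117i)  (-0.0968+0.1490i)·(+0.1994-0.0419i)  (+0.0577+0.5217i)·(+0.5596+0.0000i)  (+0.4952+0.4843i)·(-0.1994-0.0419i)  (-0.4587-0.0404i)·(+0.0266+0.0117i)
Y_2^1(R⁻¹ n̂) = -0.071686+0.202621i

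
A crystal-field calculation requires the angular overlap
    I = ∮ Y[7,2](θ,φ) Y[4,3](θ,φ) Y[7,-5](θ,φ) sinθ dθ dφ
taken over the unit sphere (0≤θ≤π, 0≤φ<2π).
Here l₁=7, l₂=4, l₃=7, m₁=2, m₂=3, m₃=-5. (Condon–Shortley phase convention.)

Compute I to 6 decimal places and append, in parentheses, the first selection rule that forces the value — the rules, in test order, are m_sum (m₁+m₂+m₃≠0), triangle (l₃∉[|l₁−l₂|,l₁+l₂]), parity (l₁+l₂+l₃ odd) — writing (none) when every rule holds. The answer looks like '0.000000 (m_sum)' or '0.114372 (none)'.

m-sum 0 ✓  L=18 even ✓  3≤7≤11 ✓
Π(2lᵢ+1) = 15×9×15 = 2025
triangle coeff Δ(7,4,7) = 1/58198140
Σ_t [0,4]: t=0:+1/17418240 t=1:−1/622080 t=2:+1/230400 t=3:−1/622080 t=4:+1/17418240 = 1/806400
(3j)²=2268/230945 [(7 4 7; 0 0 0)], sign=-1
Σ_t [3,4]: t=3:−1/11612160 t=4:+1/52254720 = -1/14929920
(3j)²=1225/75582 [(7 4 7; 2 3 -5)], sign=-1
⇒ 4πI² = 62511750/193947611
I = (+1)√(62511750/193947611/(4π)) = 0.16015248
No selection rule forces the value: the integral is nonzero (none).

0.160152 (none)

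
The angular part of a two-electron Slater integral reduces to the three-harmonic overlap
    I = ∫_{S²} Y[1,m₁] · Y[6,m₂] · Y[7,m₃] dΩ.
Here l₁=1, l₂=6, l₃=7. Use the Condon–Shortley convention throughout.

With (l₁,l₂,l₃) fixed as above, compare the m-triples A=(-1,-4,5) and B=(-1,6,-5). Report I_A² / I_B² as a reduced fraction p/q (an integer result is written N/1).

l's match ⇒ only the (l;m) 3-j factors differ between A and B.
A: triangle coeff Δ(1,6,7) = 1/1365; Σ_t [0,0]: t=0:+1/14515200 = 1/14515200; (3j)²=22/455 [(1 6 7; -1 -4 5)], sign=+1
B: triangle coeff Δ(1,6,7) = 1/1365; Σ_t [0,0]: t=0:+1/958003200 = 1/958003200; (3j)²=1/1365 [(1 6 7; -1 6 -5)], sign=+1
I_A²/I_B² = (22/455)/(1/1365) = 66/1

66/1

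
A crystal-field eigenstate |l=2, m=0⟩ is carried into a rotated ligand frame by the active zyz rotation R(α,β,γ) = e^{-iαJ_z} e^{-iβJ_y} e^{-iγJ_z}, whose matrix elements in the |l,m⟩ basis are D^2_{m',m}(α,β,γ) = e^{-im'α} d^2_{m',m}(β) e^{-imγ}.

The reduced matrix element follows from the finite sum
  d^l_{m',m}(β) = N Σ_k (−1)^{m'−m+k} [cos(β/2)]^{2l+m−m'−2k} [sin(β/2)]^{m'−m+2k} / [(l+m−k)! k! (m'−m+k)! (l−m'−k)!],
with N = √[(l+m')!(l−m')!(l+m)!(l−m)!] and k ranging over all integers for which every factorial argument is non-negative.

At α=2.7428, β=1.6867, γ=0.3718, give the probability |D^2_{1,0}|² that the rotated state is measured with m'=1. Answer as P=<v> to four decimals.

P=0.0198

Split into d^2_{1,0}(β=1.6867) × two z-phases.
c=cos(1.686700/2)=0.664965, s=sin(1.686700/2)=0.746875; N=√[6·1·2·2]=4.898979
Admissible k: 0..1 (factorial args all ≥0)
  k=0: (−1)^1·4.8990/(2)·0.6650^3·0.7469^1 = -0.537922
  k=1: (−1)^2·4.8990/(2)·0.6650^1·0.7469^3 = +0.678606
d^2_{1,0}(1.6867) = -0.537922 +0.678606 = +0.140685
|D^2_{1,0}|² = |d^2_{1,0}(β)|² = (+0.140685)² = 0.019792 (the z-rotation phases have unit modulus)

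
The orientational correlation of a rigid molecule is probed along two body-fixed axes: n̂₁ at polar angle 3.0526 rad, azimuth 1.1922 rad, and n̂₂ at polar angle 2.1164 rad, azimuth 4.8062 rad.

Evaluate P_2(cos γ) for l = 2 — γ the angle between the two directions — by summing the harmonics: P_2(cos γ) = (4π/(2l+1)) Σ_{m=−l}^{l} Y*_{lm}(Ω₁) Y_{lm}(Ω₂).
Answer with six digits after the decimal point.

-0.197289

Addition theorem: P_2(cos γ) = (4π/5) Σ_m Y*_{lm}(Ω₁) Y_{lm}(Ω₂), m = −2…2:
  term(m=-2) = +0.000505-0.000698i   from Y*(Ω₁)=-0.002217+0.002096i, Y(Ω₂)=-0.277300+0.052647i
  term(m=-1) = -0.020870+0.010664i   from Y*(Ω₁)=-0.025278-0.063546i, Y(Ω₂)=-0.032102-0.341190i
  term(m=+0) = -0.037769+0.000000i   from Y*(Ω₁)=+0.623309-0.000000i, Y(Ω₂)=-0.060594+0.000000i
  term(m=+1) = -0.020870-0.010664i   from Y*(Ω₁)=+0.025278-0.063546i, Y(Ω₂)=+0.032102-0.341190i
  term(m=+2) = +0.000505+0.000698i   from Y*(Ω₁)=-0.002217-0.002096i, Y(Ω₂)=-0.277300-0.052647i
Accumulated sum -0.078499-0.000000i; after 4π/(2l+1) scaling, -0.197289-0.000000i ⇒ P_2 = -0.197289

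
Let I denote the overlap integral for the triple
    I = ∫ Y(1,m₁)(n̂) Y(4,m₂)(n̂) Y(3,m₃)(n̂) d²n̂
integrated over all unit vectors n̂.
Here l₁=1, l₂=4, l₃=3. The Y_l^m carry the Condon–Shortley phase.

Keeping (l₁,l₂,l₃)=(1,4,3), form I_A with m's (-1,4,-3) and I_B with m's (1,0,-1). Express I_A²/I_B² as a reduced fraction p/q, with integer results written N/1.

Same 1,4,3: normalisation and zero-m 3j drop out of the ratio.
A: Δ: 2! 0! 6! / 9! → 1/252; sum: t=2:+1/1440 = 1/1440; 3j²(1 4 3; -1 4 -3) = Δ·Π!·Σ² = 1/9  (sign +1)
B: Δ: 2! 0! 6! / 9! → 1/252; sum: t=0:+1/96 = 1/96; 3j²(1 4 3; 1 0 -1) = Δ·Π!·Σ² = 1/42  (sign +1)
I_A²/I_B² = (1/9)/(1/42) = 14/3

14/3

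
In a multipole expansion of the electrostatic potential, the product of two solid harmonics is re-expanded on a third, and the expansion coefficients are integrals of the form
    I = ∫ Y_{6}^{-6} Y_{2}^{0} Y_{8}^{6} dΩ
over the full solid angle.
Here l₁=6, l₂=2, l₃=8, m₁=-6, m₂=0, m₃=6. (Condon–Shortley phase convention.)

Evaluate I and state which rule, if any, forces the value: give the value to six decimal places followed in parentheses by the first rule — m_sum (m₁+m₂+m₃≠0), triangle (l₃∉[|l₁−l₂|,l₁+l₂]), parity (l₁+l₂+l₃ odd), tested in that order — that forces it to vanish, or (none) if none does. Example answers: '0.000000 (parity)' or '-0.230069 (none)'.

0.080953 (none)

Checks pass: Σm=0; 16 even; l₃=8∈[4,8].
(2·6+1)(2·2+1)(2·8+1) = 1105
Δ: 0! 12! 4! / 17! → 1/30940
sum: t=0:+1/2073600 = 1/2073600
3j²(6 2 8; 0 0 0) = Δ·Π!·Σ² = 28/1105  (sign +1)
sum: t=0:+1/1916006400 = 1/1916006400
3j²(6 2 8; -6 0 6) = Δ·Π!·Σ² = 1/340  (sign +1)
combine: 4πI² = 1105·28/1105·1/340 = 7/85
take √, sign +1: I = 0.08095331
No selection rule forces the value: the integral is nonzero (none).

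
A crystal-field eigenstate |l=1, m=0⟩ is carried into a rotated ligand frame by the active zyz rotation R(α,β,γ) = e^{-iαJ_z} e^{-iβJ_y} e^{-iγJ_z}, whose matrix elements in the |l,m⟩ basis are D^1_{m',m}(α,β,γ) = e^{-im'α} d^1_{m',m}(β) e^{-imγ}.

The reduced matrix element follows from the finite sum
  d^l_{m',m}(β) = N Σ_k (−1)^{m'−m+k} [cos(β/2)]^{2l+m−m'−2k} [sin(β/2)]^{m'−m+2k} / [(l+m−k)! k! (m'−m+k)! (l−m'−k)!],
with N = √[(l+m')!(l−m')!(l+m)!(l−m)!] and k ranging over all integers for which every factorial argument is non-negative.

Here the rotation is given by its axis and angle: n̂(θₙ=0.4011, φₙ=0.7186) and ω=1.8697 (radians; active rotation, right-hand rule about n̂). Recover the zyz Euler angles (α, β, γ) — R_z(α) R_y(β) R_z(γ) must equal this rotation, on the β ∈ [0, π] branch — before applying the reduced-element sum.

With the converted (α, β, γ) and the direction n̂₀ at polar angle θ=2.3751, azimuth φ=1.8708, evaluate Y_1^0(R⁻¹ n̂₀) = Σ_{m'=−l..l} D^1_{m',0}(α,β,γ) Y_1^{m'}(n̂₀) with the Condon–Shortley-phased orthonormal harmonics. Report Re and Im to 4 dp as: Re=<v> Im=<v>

Re=-0.3339 Im=0.0000

Axis–angle → zyz. n̂ = (sinθₙcosφₙ, sinθₙsinφₙ, cosθₙ) = (+0.293889, +0.257033, +0.920632), ω = 1.8697.
R = I cosω + sinω [n̂]ₓ + (1−cosω) n̂n̂ᵀ gives
  R = [-0.182668, -0.782028, +0.595873; +0.977594, -0.208952, +0.025457; +0.104600, +0.587173, +0.802675]
β = atan2(√(R₁₃²+R₂₃²), R₃₃) = 0.639029; α = atan2(R₂₃, R₁₃) mod 2π = 0.042697; γ = atan2(R₃₂, −R₃₁) mod 2π = 1.747090
Need the full column D^1_{m',0} for m'=−1..1 at α=0.0427, β=0.6390, γ=1.7471.
cos(β/2)=0.949388, sin(β/2)=0.314106
d^1_{-1,0}: single k=1 term ⇒ +0.421730;  D = +0.421346+0.018001i
d^1_{0,0}: k∈[0..1] ⇒ +0.901338 -0.098662 = +0.802675;  D = +0.802675+0.000000i
d^1_{1,0}: single k=0 term ⇒ -0.421730;  D = -0.421346+0.018001i
Y_1^{m'}(θ=2.3751,φ=1.8708) and Σ D·Y over m':
  (+0.4213+0.0180i)·(-0.0708-0.2289i)  (+0.8027+0.0000i)·(-0.3520+0.0000i)  (-0.4213+0.0180i)·(+0.0708-0.2289i)
Y_1^0(R⁻¹ n̂) = -0.333949+0.000000i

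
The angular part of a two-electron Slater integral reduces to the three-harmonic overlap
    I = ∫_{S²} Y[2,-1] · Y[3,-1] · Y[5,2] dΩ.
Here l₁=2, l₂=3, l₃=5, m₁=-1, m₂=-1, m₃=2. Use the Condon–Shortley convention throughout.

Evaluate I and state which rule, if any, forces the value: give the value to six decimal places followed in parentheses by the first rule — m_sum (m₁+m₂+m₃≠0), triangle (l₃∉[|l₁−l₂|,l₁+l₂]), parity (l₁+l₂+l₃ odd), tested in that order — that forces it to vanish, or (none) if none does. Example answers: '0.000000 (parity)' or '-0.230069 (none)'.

Checks pass: Σm=0; 10 even; l₃=5∈[1,5].
(2·2+1)(2·3+1)(2·5+1) = 385
Δ: 0! 4! 6! / 11! → 1/2310
sum: t=0:+1/144 = 1/144
3j²(2 3 5; 0 0 0) = Δ·Π!·Σ² = 10/231  (sign -1)
sum: t=0:+1/288 = 1/288
3j²(2 3 5; -1 -1 2) = Δ·Π!·Σ² = 1/22  (sign -1)
combine: 4πI² = 385·10/231·1/22 = 25/33
take √, sign +1: I = 0.24553200
No selection rule forces the value: the integral is nonzero (none).

0.245532 (none)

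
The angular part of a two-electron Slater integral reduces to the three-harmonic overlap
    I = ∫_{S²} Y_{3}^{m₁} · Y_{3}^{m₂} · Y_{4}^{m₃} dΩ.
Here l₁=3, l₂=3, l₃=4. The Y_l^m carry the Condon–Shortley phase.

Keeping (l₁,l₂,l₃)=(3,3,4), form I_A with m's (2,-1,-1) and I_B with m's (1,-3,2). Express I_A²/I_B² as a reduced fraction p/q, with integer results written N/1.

Same 3,3,4: normalisation and zero-m 3j drop out of the ratio.
A: Δ: 2! 4! 4! / 11! → 1/34650; sum: t=0:+1/48 t=1:−1/144 = 1/72; 3j²(3 3 4; 2 -1 -1) = Δ·Π!·Σ² = 16/693  (sign -1)
B: Δ: 2! 4! 4! / 11! → 1/34650; sum: t=0:+1/192 = 1/192; 3j²(3 3 4; 1 -3 2) = Δ·Π!·Σ² = 3/77  (sign +1)
I_A²/I_B² = (16/693)/(3/77) = 16/27

16/27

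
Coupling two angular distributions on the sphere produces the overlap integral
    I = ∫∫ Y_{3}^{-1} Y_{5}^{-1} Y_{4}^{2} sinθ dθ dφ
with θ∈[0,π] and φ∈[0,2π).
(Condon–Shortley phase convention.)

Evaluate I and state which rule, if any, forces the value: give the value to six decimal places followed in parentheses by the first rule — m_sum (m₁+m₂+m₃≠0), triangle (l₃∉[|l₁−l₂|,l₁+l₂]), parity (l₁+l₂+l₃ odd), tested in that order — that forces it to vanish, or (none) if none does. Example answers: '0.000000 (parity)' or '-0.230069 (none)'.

Rules hold: Σm=0, L=12 even, 2≤4≤8.
N = 7·11·9 = 693
Δ = 4!·2!·6!/13! = 1/180180
Racah Σ t=1..3: t=1:−1/576 t=2:+1/144 t=3:−1/576 = 1/288
⇒ 3j(3 5 4; 0 0 0)² = 20/1001, sgn +1
Racah Σ t=2..4: t=2:+1/384 t=3:−1/720 t=4:+1/34560 = 43/34560
⇒ 3j(3 5 4; -1 -1 2)² = 1849/180180, sgn +1
4πI² = N·(3j₀)²·(3jₘ)² = 1849/13013
I = +1·√(0.142089/4π) = 0.10633465
No selection rule forces the value: the integral is nonzero (none).

0.106335 (none)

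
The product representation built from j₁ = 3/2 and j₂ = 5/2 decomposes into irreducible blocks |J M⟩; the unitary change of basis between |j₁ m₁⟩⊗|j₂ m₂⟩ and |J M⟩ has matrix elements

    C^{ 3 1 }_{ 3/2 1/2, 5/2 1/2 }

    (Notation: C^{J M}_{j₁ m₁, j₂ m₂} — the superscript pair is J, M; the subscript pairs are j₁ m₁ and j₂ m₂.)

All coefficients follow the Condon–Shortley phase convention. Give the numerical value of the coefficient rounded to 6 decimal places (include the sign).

√[7·1!2!4!/8! · 2!1!3!2!4!2!] = √(48/5)
  +(−1)^0/∏(0,1,1,3,1,1)! = 1/6  (running 1/6)
  +(−1)^1/∏(1,0,0,2,2,2)! = -1/8  (running 1/24)
⟨..|..⟩ = √(48/5)·(1/24) = +0.129099

+0.129099  (= +√(1/60))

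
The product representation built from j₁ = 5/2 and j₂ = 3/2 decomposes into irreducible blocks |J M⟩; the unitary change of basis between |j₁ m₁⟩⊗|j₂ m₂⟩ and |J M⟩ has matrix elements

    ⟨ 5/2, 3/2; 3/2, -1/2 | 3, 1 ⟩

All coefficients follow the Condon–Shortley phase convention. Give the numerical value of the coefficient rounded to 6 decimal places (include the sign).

+√(49/120) = +0.639010

triangle: 1!·4!·2!/8! = 48/40320
(j±m)!: 4!·1!·1!·2!·4!·2! = 2304
prefactor² = (2J+1)·Δ·N² = 96/5
  k=0: +1/(0!·1!·1!·1!·3!·1!) = 1/6
  k=1: −1/(1!·0!·0!·0!·4!·2!) = -1/48
Σ = 7/48  ⇒  CG² = 96/5·(7/48)² = 49/120
CG = +√(49/120) = +0.639010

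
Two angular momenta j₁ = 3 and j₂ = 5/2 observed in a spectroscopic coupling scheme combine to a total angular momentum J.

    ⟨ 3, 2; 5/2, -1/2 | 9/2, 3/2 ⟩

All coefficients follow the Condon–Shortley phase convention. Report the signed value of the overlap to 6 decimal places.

j₁+j₂−J=1  J+j₁−j₂=5  J−j₁+j₂=4  j₁+j₂+J+1=11
(j₁±m₁, j₂±m₂, J±M) = (5,1,2,3,6,3)
P² = 345600/77
sum k=0..1:
  [0] +1/96 = 1/96
  [1] −1/720 = -1/720
S = 13/1440
C² = P²·S² = 169/462 ; C = +0.604815

+0.604815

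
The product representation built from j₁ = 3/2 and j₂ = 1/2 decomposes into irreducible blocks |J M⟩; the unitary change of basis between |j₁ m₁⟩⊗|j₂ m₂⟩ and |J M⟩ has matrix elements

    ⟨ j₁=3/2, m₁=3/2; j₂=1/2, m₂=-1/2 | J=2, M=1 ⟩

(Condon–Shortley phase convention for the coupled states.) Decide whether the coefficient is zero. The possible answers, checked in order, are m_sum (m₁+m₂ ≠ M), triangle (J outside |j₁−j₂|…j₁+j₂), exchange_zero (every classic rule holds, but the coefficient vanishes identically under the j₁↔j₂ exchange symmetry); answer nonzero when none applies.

m-sum: m₁+m₂ = 3/2+(-1/2) = 1, M = 1  ✓
triangle: |j₁−j₂| = 1 ≤ J = 2 ≤ j₁+j₂ = 2  ✓
exchange: j₁≠j₂ or m₁≠m₂ — the exchange symmetry imposes no constraint here
value check: CG = +√(1/4) = +0.500000 ≠ 0

nonzero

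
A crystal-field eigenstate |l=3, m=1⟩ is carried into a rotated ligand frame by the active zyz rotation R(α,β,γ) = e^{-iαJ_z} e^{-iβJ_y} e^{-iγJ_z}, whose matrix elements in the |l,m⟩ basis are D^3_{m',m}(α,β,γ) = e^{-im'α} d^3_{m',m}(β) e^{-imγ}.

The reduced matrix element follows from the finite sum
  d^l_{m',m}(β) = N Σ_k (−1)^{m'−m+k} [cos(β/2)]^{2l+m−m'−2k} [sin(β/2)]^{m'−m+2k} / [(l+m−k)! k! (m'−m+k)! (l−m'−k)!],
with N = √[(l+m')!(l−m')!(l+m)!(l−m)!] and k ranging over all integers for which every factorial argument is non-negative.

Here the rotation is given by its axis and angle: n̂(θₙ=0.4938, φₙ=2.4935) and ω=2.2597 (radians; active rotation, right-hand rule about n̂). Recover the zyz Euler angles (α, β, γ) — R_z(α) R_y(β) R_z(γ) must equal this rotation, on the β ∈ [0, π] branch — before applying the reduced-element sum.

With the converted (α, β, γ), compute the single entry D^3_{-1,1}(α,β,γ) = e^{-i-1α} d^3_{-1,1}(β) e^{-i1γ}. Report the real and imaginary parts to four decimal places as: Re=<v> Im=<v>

Axis–angle → zyz. n̂ = (sinθₙcosφₙ, sinθₙsinφₙ, cosθₙ) = (-0.377871, +0.286123, +0.880538), ω = 2.2597.
R = I cosω + sinω [n̂]ₓ + (1−cosω) n̂n̂ᵀ gives
  R = [-0.402137, -0.856572, -0.323372; +0.502879, -0.501783, +0.703795; -0.765113, +0.120405, +0.632538]
β = atan2(√(R₁₃²+R₂₃²), R₃₃) = 0.885971; α = atan2(R₂₃, R₁₃) mod 2π = 2.001496; γ = atan2(R₃₂, −R₃₁) mod 2π = 0.156089
Split into d^3_{-1,1}(β=0.8860) × two z-phases.
c=cos(0.885971/2)=0.903476, s=sin(0.885971/2)=0.428639; N=√[2·24·24·2]=48.000000
k: max(0,(1)−(-1))=2 … min(3+(1),3−(-1))=4
  k=2: (−1)^0·48.0000/(8)·0.9035^4·0.4286^2 = +0.734515
  k=3: (−1)^1·48.0000/(6)·0.9035^2·0.4286^4 = -0.220439
  k=4: (−1)^2·48.0000/(48)·0.9035^0·0.4286^6 = +0.006202
d^3_{-1,1}(0.8860) = +0.734515 -0.220439 +0.006202 = +0.520278
Attach z-rotation phases: D = e^{-i(-1)(2.0015)}·(+0.520278)·e^{-i(1)(0.1561)} = -0.141085+0.500783i

Re=-0.1411 Im=0.5008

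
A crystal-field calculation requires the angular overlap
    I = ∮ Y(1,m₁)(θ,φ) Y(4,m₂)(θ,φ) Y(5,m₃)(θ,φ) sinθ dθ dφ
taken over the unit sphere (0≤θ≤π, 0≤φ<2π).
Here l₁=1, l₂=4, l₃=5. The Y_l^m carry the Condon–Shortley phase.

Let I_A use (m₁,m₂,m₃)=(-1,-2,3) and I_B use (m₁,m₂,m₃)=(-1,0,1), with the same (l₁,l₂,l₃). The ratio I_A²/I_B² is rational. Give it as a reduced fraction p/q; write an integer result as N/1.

Shared (l₁,l₂,l₃)=(1,4,5): N and (l;000)² cancel in I_A²/I_B².
A: Δ = 0!·2!·8!/11! = 1/495; Racah Σ t=0..0: t=0:+1/2880 = 1/2880; ⇒ 3j(1 4 5; -1 -2 3)² = 28/495, sgn +1
B: Δ = 0!·2!·8!/11! = 1/495; Racah Σ t=0..0: t=0:+1/1152 = 1/1152; ⇒ 3j(1 4 5; -1 0 1)² = 1/33, sgn +1
I_A²/I_B² = (28/495)/(1/33) = 28/15

28/15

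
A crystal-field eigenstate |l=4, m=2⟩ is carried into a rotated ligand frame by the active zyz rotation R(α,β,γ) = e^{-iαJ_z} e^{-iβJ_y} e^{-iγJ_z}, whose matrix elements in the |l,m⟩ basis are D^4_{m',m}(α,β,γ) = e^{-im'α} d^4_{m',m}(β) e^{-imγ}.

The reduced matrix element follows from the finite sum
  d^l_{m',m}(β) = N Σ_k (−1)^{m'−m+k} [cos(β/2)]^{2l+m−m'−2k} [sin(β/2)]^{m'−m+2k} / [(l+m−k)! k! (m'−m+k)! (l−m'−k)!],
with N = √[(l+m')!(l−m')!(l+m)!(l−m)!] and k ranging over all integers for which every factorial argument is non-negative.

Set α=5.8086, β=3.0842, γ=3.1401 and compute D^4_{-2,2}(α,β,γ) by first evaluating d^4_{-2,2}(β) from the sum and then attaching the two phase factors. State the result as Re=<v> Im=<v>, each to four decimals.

Re=0.5771 Im=-0.8005

Split into d^4_{-2,2}(β=3.0842) × two z-phases.
c=cos(3.084200/2)=0.028692, s=sin(3.084200/2)=0.999588; N=√[2·720·720·2]=1440.000000
Admissible k: 4..6 (factorial args all ≥0)
  k=4: (−1)^0·1440.0000/(96)·0.0287^4·0.9996^4 = +0.000010
  k=5: (−1)^1·1440.0000/(120)·0.0287^2·0.9996^6 = -0.009855
  k=6: (−1)^2·1440.0000/(1440)·0.0287^0·0.9996^8 = +0.996711
d^4_{-2,2}(3.0842) = +0.000010 -0.009855 +0.996711 = +0.986867
D = (+0.582358-0.812933i)·(+0.986867)·(+0.999996+0.002985i) = +0.577102-0.800537i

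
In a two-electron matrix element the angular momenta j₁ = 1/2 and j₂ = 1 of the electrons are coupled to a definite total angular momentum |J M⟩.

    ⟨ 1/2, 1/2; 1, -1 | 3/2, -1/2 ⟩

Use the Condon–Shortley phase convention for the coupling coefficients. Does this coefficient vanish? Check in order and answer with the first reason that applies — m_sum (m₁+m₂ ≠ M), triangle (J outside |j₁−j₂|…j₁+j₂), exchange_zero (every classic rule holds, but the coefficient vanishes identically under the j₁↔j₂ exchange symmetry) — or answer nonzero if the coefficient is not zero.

nonzero

m-sum: m₁+m₂ = 1/2+(-1) = -1/2, M = -1/2  ✓
triangle: |j₁−j₂| = 1/2 ≤ J = 3/2 ≤ j₁+j₂ = 3/2  ✓
exchange: j₁≠j₂ or m₁≠m₂ — the exchange symmetry imposes no constraint here
value check: CG = +√(1/3) = +0.577350 ≠ 0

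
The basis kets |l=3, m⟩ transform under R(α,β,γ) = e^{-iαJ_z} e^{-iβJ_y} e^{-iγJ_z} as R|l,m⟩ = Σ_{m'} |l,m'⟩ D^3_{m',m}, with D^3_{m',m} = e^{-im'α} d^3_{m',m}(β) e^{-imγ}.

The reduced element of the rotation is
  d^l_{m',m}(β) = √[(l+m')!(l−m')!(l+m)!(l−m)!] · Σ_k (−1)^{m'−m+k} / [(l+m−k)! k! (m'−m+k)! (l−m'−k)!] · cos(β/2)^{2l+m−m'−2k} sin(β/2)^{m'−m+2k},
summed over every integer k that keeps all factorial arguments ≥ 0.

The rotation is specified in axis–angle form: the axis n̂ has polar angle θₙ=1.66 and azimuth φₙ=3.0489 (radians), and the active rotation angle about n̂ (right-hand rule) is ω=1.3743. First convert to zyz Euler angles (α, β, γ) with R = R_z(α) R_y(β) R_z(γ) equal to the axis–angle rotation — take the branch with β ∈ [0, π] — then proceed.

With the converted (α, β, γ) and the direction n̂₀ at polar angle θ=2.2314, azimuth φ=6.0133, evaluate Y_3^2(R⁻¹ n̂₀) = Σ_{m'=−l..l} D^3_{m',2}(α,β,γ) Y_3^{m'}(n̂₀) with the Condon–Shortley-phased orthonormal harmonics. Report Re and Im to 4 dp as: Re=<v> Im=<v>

Re=-0.0649 Im=-0.1891

Axis–angle → zyz. n̂ = (sinθₙcosφₙ, sinθₙsinφₙ, cosθₙ) = (-0.991748, +0.092192, -0.089085), ω = 1.3743.
R = I cosω + sinω [n̂]ₓ + (1−cosω) n̂n̂ᵀ gives
  R = [+0.986773, +0.013790, +0.161519; -0.160952, +0.202074, +0.966054; -0.019317, -0.979273, +0.201621]
β = atan2(√(R₁₃²+R₂₃²), R₃₃) = 1.367784; α = atan2(R₂₃, R₁₃) mod 2π = 1.405134; γ = atan2(R₃₂, −R₃₁) mod 2π = 4.732112
Need the full column D^3_{m',2} for m'=−3..3 at α=1.4051, β=1.3678, γ=4.7321.
cos(β/2)=0.775120, sin(β/2)=0.631814
d^3_{-3,2}: single k=5 term ⇒ +0.191158;  D = +0.097696+0.164307i
d^3_{-2,2}: k∈[4..5] ⇒ +0.478702 -0.063612 = +0.415091;  D = +0.386885-0.150401i
d^3_{-1,2}: k∈[3..4] ⇒ +0.742856 -0.246784 = +0.496073;  D = -0.101037-0.485675i
d^3_{0,2}: k∈[2..3] ⇒ +0.789250 -0.524392 = +0.264858;  D = -0.264652+0.010445i
d^3_{1,2}: k∈[1..2] ⇒ +0.559028 -0.742856 = -0.183829;  D = +0.023141-0.182366i
d^3_{2,2}: k∈[0..1] ⇒ +0.216877 -0.720484 = -0.503607;  D = -0.482307-0.144914i
d^3_{3,2}: single k=0 term ⇒ -0.433021;  D = -0.191284+0.388481i
Y_3^{m'}(θ=2.2314,φ=6.0133) and Σ D·Y over m':
  (+0.0977+0.1643i)·(+0.1417+0.1487i)  (+0.3869-0.1504i)·(-0.3354-0.2009i)  (-0.1010-0.4857i)·(+0.2170+0.0600i)  (-0.2647+0.0104i)·(+0.2559+0.0000i)  (+0.0231-0.1824i)·(-0.2170+0.0600i)  (-0.4823-0.1449i)·(-0.3354+0.2009i)  (-0.1913+0.3885i)·(-0.1417+0.1487i)
Y_3^2(R⁻¹ n̂) = -0.064932-0.189129i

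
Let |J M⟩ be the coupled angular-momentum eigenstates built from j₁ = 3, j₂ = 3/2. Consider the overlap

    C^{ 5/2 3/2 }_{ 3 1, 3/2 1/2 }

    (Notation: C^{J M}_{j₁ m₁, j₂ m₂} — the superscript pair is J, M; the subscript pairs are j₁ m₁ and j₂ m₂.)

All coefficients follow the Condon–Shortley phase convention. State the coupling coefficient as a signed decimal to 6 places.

−√(7/20) = -0.591608

√[6·2!4!1!/8! · 4!2!2!1!4!1!] = √(576/35)
  +(−1)^1/∏(1,1,1,1,3,0)! = -1/6  (running -1/6)
  +(−1)^2/∏(2,0,0,0,4,1)! = 1/48  (running -7/48)
⟨..|..⟩ = √(576/35)·(-7/48) = -0.591608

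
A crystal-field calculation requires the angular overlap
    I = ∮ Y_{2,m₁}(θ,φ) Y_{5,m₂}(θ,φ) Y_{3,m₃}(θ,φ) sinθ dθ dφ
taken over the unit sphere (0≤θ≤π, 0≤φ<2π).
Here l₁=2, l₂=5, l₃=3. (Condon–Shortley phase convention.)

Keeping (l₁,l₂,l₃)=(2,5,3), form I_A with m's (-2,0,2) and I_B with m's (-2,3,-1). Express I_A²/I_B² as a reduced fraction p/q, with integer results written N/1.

1/14

Shared (l₁,l₂,l₃)=(2,5,3): N and (l;000)² cancel in I_A²/I_B².
A: Δ = 4!·0!·6!/11! = 1/2310; Racah Σ t=4..4: t=4:+1/2880 = 1/2880; ⇒ 3j(2 5 3; -2 0 2)² = 1/462, sgn -1
B: Δ = 4!·0!·6!/11! = 1/2310; Racah Σ t=4..4: t=4:+1/1152 = 1/1152; ⇒ 3j(2 5 3; -2 3 -1)² = 1/33, sgn +1
I_A²/I_B² = (1/462)/(1/33) = 1/14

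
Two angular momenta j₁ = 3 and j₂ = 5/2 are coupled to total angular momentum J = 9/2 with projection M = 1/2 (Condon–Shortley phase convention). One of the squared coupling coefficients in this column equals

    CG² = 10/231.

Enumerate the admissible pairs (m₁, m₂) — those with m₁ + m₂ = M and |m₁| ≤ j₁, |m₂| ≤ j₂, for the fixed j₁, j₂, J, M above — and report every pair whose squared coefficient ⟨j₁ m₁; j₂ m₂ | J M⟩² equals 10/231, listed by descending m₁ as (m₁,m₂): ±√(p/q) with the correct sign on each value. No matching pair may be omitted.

(0,1/2): −√(10/231)

Admissible pairs with m₁+m₂ = M = 1/2: (-2,5/2), (-1,3/2), (0,1/2), (1,-1/2), (2,-3/2), (3,-5/2)
  (m₁,m₂)=(3,-5/2): CG² = 5/231, CG = +√(5/231)
  (m₁,m₂)=(2,-3/2): CG² = 361/1386, CG = +√(361/1386)
  (m₁,m₂)=(1,-1/2): CG² = 160/693, CG = +√(160/693)
  (m₁,m₂)=(0,1/2): CG² = 10/231, CG = −√(10/231)   ← matches the target
  (m₁,m₂)=(-1,3/2): CG² = 35/99, CG = −√(35/99)
  (m₁,m₂)=(-2,5/2): CG² = 125/1386, CG = −√(125/1386)
Pairs with CG² = 10/231: (0,1/2): −√(10/231)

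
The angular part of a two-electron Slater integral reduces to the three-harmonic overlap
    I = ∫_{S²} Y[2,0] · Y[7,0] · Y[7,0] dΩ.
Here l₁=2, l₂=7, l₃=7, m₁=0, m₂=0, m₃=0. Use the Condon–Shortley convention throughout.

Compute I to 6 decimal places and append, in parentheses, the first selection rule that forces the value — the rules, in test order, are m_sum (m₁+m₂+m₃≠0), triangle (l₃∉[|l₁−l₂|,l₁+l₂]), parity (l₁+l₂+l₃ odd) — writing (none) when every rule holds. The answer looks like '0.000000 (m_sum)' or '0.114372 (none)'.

Rules hold: Σm=0, L=16 even, 5≤7≤9.
N = 5·15·15 = 1125
Δ = 2!·2!·12!/17! = 1/185640
Racah Σ t=0..2: t=0:+1/2419200 t=1:−1/518400 t=2:+1/2419200 = -1/907200
⇒ 3j(2 7 7; 0 0 0)² = 56/3315, sgn +1
(m-triple is (0,0,0) — same symbol as above.)
4πI² = N·(3j₀)²·(3jₘ)² = 15680/48841
I = +1·√(0.321042/4π) = 0.15983645
No selection rule forces the value: the integral is nonzero (none).

0.159836 (none)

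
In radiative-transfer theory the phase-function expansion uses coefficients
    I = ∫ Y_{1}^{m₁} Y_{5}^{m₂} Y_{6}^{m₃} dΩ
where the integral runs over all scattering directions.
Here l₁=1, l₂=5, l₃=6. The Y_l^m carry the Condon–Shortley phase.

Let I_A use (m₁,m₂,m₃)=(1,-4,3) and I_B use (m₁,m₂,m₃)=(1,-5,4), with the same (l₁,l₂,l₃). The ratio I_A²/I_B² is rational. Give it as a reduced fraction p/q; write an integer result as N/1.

Same 1,5,6: normalisation and zero-m 3j drop out of the ratio.
A: Δ: 0! 2! 10! / 13! → 1/858; sum: t=0:+1/725760 = 1/725760; 3j²(1 5 6; 1 -4 3) = Δ·Π!·Σ² = 1/286  (sign -1)
B: Δ: 0! 2! 10! / 13! → 1/858; sum: t=0:+1/7257600 = 1/7257600; 3j²(1 5 6; 1 -5 4) = Δ·Π!·Σ² = 1/858  (sign +1)
I_A²/I_B² = (1/286)/(1/858) = 3/1

3/1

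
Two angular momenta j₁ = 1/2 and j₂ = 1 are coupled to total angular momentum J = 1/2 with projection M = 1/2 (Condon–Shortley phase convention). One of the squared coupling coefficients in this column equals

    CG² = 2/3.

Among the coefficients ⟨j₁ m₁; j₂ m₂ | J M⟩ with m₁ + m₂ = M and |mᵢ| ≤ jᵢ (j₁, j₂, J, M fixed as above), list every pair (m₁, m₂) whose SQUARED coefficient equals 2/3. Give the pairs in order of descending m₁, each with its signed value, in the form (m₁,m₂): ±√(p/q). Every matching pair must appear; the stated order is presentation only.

(-1/2,1): −√(2/3)

Admissible pairs with m₁+m₂ = M = 1/2: (-1/2,1), (1/2,0)
  (m₁,m₂)=(1/2,0): CG² = 1/3, CG = +√(1/3)
  (m₁,m₂)=(-1/2,1): CG² = 2/3, CG = −√(2/3)   ← matches the target
Pairs with CG² = 2/3: (-1/2,1): −√(2/3)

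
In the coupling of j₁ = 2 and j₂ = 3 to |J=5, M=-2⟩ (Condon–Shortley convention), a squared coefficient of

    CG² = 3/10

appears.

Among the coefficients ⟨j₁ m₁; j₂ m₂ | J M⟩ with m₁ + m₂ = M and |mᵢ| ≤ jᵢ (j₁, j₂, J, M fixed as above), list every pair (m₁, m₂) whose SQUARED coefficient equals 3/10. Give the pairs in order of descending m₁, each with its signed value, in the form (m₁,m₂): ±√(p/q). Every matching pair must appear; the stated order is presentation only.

(0,-2): +√(3/10)

Admissible pairs with m₁+m₂ = M = -2: (-2,0), (-1,-1), (0,-2), (1,-3)
  (m₁,m₂)=(1,-3): CG² = 1/30, CG = +√(1/30)
  (m₁,m₂)=(0,-2): CG² = 3/10, CG = +√(3/10)   ← matches the target
  (m₁,m₂)=(-1,-1): CG² = 1/2, CG = +√(1/2)
  (m₁,m₂)=(-2,0): CG² = 1/6, CG = +√(1/6)
Pairs with CG² = 3/10: (0,-2): +√(3/10)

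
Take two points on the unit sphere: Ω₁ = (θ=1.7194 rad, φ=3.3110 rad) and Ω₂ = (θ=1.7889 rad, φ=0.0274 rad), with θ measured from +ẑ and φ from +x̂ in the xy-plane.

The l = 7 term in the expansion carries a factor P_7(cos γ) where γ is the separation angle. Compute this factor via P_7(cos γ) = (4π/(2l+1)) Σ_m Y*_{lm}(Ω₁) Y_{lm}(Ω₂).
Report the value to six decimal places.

Summing Y*_{l m}(θ₁,φ₁)·Y_{l m}(θ₂,φ₂) over m ∈ [−7, 7]; prefactor 4π/(2·7+1) = 0.837758:
  term(m=-7) = -0.10668 - 0.16398j   from Y*(Ω₁)=-0.17375 - 0.42885j, Y(Ω₂)=0.41503 - 0.08059j
  term(m=-6) = 0.05983 + 0.06839j   from Y*(Ω₁)=-0.13644 - 0.22038j, Y(Ω₂)=-0.34587 + 0.05738j
  term(m=-5) = -0.02398 - 0.02061j   from Y*(Ω₁)=0.16437 + 0.18600j, Y(Ω₂)=-0.12618 + 0.01740j
  term(m=-4) = 0.08207 + 0.05238j   from Y*(Ω₁)=0.21985 + 0.17693j, Y(Ω₂)=0.34293 - 0.03774j
  term(m=-3) = -0.00363 - 0.00165j   from Y*(Ω₁)=-0.15163 - 0.08446j, Y(Ω₂)=0.02292 - 0.00189j
  term(m=-2) = 0.09029 + 0.02635j   from Y*(Ω₁)=-0.27048 - 0.09532j, Y(Ω₂)=-0.32747 + 0.01796j
  term(m=-1) = 0.00248 + 0.00035j   from Y*(Ω₁)=0.14159 + 0.02422j, Y(Ω₂)=0.01743 - 0.00048j
  term(m=+0) = 0.09225 + 0.00000j   from Y*(Ω₁)=0.28736 + 0.00000j, Y(Ω₂)=0.32102 + 0.00000j
  term(m=+1) = 0.00248 - 0.00035j   from Y*(Ω₁)=-0.14159 + 0.02422j, Y(Ω₂)=-0.01743 - 0.00048j
  term(m=+2) = 0.09029 - 0.02635j   from Y*(Ω₁)=-0.27048 + 0.09532j, Y(Ω₂)=-0.32747 - 0.01796j
  term(m=+3) = -0.00363 + 0.00165j   from Y*(Ω₁)=0.15163 - 0.08446j, Y(Ω₂)=-0.02292 - 0.00189j
  term(m=+4) = 0.08207 - 0.05238j   from Y*(Ω₁)=0.21985 - 0.17693j, Y(Ω₂)=0.34293 + 0.03774j
  term(m=+5) = -0.02398 + 0.02061j   from Y*(Ω₁)=-0.16437 + 0.18600j, Y(Ω₂)=0.12618 + 0.01740j
  term(m=+6) = 0.05983 - 0.06839j   from Y*(Ω₁)=-0.13644 + 0.22038j, Y(Ω₂)=-0.34587 - 0.05738j
  term(m=+7) = -0.10668 + 0.16398j   from Y*(Ω₁)=0.17375 - 0.42885j, Y(Ω₂)=-0.41503 - 0.08059j
Accumulated sum 0.29302 + 0.00000j; after 4π/(2l+1) scaling, 0.24548 + 0.00000j ⇒ P_7 = 0.245476

0.245476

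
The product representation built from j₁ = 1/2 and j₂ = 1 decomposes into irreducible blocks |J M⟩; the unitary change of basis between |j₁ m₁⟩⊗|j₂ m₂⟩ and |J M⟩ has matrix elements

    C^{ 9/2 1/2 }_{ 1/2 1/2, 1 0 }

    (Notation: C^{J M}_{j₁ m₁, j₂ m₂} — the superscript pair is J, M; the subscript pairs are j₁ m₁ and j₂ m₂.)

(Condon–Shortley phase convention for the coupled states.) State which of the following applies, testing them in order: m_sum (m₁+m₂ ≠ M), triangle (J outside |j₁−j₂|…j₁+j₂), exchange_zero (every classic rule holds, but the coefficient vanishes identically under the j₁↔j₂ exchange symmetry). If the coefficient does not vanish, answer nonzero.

m-sum: m₁+m₂ = 1/2+0 = 1/2, M = 1/2  ✓
triangle: need |j₁−j₂| ≤ J ≤ j₁+j₂, i.e. J ∈ [1/2, 3/2]; J = 9/2 is outside ✗ ⇒ coefficient is 0

triangle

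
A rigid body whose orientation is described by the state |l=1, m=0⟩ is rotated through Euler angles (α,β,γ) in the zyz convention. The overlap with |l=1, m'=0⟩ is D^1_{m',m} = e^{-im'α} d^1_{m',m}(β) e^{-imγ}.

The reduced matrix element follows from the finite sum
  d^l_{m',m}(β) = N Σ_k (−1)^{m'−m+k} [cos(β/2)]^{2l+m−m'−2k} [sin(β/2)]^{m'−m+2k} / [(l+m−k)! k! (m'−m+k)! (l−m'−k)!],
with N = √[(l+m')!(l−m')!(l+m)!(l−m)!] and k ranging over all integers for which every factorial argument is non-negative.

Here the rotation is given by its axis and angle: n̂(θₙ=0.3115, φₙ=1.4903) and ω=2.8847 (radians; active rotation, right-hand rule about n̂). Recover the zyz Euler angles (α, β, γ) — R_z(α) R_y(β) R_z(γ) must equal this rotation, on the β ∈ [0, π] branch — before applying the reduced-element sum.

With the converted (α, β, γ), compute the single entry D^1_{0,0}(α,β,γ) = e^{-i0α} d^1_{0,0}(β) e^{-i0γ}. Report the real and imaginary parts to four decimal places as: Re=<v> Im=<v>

Re=0.8152 Im=0.0000

Axis–angle → zyz. n̂ = (sinθₙcosφₙ, sinθₙsinφₙ, cosθₙ) = (+0.024644, +0.305494, +0.951875), ω = 2.8847.
R = I cosω + sinω [n̂]ₓ + (1−cosω) n̂n̂ᵀ gives
  R = [-0.965989, -0.227039, +0.123766; +0.256659, -0.783593, +0.565781; -0.031472, +0.578304, +0.815214]
β = atan2(√(R₁₃²+R₂₃²), R₃₃) = 0.617697; α = atan2(R₂₃, R₁₃) mod 2π = 1.355436; γ = atan2(R₃₂, −R₃₁) mod 2π = 1.516429
Split into d^1_{0,0}(β=0.6177) × two z-phases.
With c≡cos(β/2)=0.952684 and s≡sin(β/2)=0.303962, N=[1·1·1·1]^{1/2}=1.000000
The bounds max(0,m−m')=0 and min(l+m,l−m')=1 give 2 terms
  k=0: (−1)^0·1.0000/(1)·0.9527^2·0.3040^0 = +0.907607
  k=1: (−1)^1·1.0000/(1)·0.9527^0·0.3040^2 = -0.092393
d^1_{0,0}(0.6177) = +0.907607 -0.092393 = +0.815214
Phases: e^{-i·(0)·1.3554}=+1.000000+0.000000i, e^{-i·(0)·1.5164}=+1.000000+0.000000i ⇒ D=+0.815214+0.000000i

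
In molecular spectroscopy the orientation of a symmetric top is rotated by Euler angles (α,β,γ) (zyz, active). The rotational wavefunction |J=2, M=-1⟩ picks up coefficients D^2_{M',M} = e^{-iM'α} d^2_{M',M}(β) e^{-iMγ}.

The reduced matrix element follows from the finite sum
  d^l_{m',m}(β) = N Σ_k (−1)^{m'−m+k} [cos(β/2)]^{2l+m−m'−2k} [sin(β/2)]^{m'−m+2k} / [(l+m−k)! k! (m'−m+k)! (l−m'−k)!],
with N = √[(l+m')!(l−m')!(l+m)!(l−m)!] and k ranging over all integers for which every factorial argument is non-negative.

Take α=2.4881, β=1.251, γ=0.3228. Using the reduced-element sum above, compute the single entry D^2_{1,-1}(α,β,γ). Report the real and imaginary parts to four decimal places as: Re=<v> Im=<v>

Re=-0.3127 Im=-0.4626

First d^2_{1,-1}(β=1.2510), then the phase factors e^{-i(1)α} and e^{-i(-1)γ}:
With c≡cos(β/2)=0.810670 and s≡sin(β/2)=0.585503, N=[6·1·1·6]^{1/2}=6.000000
k∈{0,1} keeps every argument non-negative
  k=0: (−1)^2·6.0000/(2)·0.8107^2·0.5855^2 = +0.675877
  k=1: (−1)^3·6.0000/(6)·0.8107^0·0.5855^4 = -0.117521
d^2_{1,-1}(1.2510) = +0.675877 -0.117521 = +0.558356
Attach z-rotation phases: D = e^{-i(1)(2.4881)}·(+0.558356)·e^{-i(-1)(0.3228)} = -0.312734-0.462557i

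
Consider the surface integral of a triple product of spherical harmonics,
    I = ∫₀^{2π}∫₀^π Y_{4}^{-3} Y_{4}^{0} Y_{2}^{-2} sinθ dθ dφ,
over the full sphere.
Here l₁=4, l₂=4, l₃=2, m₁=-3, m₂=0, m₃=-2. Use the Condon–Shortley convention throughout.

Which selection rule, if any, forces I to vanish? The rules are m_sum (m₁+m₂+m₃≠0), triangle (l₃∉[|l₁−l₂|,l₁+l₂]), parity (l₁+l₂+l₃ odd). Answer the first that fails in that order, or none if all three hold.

Σmᵢ = -5  ✗
l₃∈[|l₁−l₂|,l₁+l₂]=[0,8], have l₃=2
Σlᵢ = 10 ⇒ even

m_sum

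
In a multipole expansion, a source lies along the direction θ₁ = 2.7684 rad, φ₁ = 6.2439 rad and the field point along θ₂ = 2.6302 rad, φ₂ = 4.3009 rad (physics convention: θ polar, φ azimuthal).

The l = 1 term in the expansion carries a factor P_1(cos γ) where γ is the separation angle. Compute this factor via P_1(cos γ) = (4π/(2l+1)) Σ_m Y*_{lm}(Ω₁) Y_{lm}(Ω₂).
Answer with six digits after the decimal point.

Expand P_1 via completeness: Σ_{m} conj(Y_{1,m}) at Ω₁ times Y_{1,m} at Ω₂ —
  [-1]  conj(Y_{1,-1})(Ω₁) = (0.125867, -0.004947) ; Y_{1,-1}(Ω₂) = (-0.067629, 0.154968) ; Δ = (-0.007746, 0.019840)
  [+0]  conj(Y_{1,0})(Ω₁) = (-0.454971, -0.000000) ; Y_{1,0}(Ω₂) = (-0.426093, 0.000000) ; Δ = (0.193860, 0.000000)
  [+1]  conj(Y_{1,1})(Ω₁) = (-0.125867, -0.004947) ; Y_{1,1}(Ω₂) = (0.067629, 0.154968) ; Δ = (-0.007746, -0.019840)
Accumulated sum (0.178369, 0.000000); after 4π/(2l+1) scaling, (0.747149, 0.000000) ⇒ P_1 = 0.747149

0.747149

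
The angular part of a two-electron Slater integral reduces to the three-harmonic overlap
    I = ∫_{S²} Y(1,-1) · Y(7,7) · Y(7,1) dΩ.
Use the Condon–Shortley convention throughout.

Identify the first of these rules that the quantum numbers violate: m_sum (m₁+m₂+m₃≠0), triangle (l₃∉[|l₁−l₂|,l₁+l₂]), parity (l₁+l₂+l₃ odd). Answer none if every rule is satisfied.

m₁+m₂+m₃ = -1 + 7 + 1 = 7  ✗
triangle: |1−7|=6 ≤ l₃=7 ≤ 1+7=8
parity: l₁+l₂+l₃ = 15 is odd

m_sum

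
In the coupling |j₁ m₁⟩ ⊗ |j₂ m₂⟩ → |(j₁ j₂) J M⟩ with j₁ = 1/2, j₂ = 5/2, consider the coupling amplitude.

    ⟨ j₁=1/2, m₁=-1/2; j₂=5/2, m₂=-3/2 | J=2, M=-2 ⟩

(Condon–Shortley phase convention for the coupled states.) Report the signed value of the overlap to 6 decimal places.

triangle: 1!×0!×4!/6! = 24/720
(j±m)!: 0!×1!×1!×4!×0!×4! = 576
prefactor² = (2J+1)×Δ×N² = 96
  k=1: −1/(1!×0!×0!×0!×0!×4!) = -1/24
Σ = -1/24  ⇒  CG² = 96×(-1/24)² = 1/6
CG = −√(1/6) = -0.408248

-0.408248  (= −√(1/6))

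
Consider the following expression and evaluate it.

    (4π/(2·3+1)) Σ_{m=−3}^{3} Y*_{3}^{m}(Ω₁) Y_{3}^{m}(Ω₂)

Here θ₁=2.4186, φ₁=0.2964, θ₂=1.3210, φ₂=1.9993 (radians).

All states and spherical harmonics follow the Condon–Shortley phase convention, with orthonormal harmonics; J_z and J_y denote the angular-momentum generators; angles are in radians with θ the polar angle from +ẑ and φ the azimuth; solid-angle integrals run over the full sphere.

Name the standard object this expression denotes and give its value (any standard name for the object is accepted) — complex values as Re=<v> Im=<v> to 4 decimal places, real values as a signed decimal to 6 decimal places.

Legendre polynomial (addition theorem), +0.355609

This sum is the spherical-harmonic addition theorem: it equals the Legendre polynomial P_l(cos γ) of the angle γ between the two directions.
Summing Y*_{l m}(θ₁,φ₁)·Y_{l m}(θ₂,φ₂) over m ∈ [−3, 3]; prefactor 4π/(2·3+1) = 1.795196:
  [-3]  conj(Y_{3,-3})(Ω₁) = 0.07613 + 0.09384j ; Y_{3,-3}(Ω₂) = 0.36423 + 0.10682j ; Δ = 0.01771 + 0.04231j
  [-2]  conj(Y_{3,-2})(Ω₁) = -0.27822 - 0.18742j ; Y_{3,-2}(Ω₂) = -0.15530 + 0.17930j ; Δ = 0.07681 - 0.02078j
  [-1]  conj(Y_{3,-1})(Ω₁) = 0.37040 + 0.11312j ; Y_{3,-1}(Ω₂) = 0.09036 + 0.19780j ; Δ = 0.01109 + 0.08349j
  [+0]  conj(Y_{3,0})(Ω₁) = 0.05282 + 0.00000j ; Y_{3,0}(Ω₂) = -0.24857 + 0.00000j ; Δ = -0.01313 + 0.00000j
  [+1]  conj(Y_{3,1})(Ω₁) = -0.37040 + 0.11312j ; Y_{3,1}(Ω₂) = -0.09036 + 0.19780j ; Δ = 0.01109 - 0.08349j
  [+2]  conj(Y_{3,2})(Ω₁) = -0.27822 + 0.18742j ; Y_{3,2}(Ω₂) = -0.15530 - 0.17930j ; Δ = 0.07681 + 0.02078j
  [+3]  conj(Y_{3,3})(Ω₁) = -0.07613 + 0.09384j ; Y_{3,3}(Ω₂) = -0.36423 + 0.10682j ; Δ = 0.01771 - 0.04231j
Total Σ_m = 0.19809 + 0.00000j. Multiply by 1.795196: 0.35561 + 0.00000j. P_3(cos γ) = 0.355609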